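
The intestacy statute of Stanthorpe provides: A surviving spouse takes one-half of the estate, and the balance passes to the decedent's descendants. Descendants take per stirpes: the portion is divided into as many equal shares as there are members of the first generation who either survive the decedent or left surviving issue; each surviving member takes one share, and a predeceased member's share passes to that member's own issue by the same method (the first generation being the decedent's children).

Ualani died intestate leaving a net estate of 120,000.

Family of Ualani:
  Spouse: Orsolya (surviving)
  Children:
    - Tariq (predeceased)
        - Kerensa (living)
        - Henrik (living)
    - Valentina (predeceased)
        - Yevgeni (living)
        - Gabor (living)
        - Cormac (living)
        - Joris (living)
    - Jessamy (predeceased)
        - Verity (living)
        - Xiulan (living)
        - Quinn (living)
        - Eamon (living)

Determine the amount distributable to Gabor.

Orsolya takes one-half of 120,000 = 60,000. The remaining 60,000 passes to the descendants.
The descendants' portion (60,000) is divided into 3 shares of 20,000: Tariq's 20,000 share passes to Tariq's issue; Valentina's 20,000 share passes to Valentina's issue; Jessamy's 20,000 share passes to Jessamy's issue.
Tariq's share (20,000) is divided into 2 shares of 10,000: Kerensa and Henrik each take 10,000.
Valentina's share (20,000) is divided into 4 shares of 5,000: Yevgeni, Gabor, Cormac, and Joris each take 5,000.
Jessamy's share (20,000) is divided into 4 shares of 5,000: Verity, Xiulan, Quinn, and Eamon each take 5,000.

Gabor receives 5,000.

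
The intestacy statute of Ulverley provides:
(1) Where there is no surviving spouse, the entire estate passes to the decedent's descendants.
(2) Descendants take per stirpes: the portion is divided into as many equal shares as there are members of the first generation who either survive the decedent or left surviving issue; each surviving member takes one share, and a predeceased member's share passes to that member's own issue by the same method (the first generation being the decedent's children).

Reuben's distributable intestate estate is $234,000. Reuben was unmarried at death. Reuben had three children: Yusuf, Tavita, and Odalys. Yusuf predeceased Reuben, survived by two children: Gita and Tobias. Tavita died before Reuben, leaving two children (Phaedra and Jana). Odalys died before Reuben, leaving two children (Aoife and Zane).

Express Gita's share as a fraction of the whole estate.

The entire $234,000 passes to the descendants.
That amount ($234,000) is divided into 3 shares of $78,000: Yusuf's $78,000 share passes to Yusuf's issue; Tavita's $78,000 share passes to Tavita's issue; Odalys's $78,000 share passes to Odalys's issue.
Yusuf's share ($78,000) is divided into 2 shares of $39,000: Gita and Tobias each take $39,000.
Tavita's share ($78,000) is divided into 2 shares of $39,000: Phaedra and Jana each take $39,000.
Odalys's share ($78,000) is divided into 2 shares of $39,000: Aoife and Zane each take $39,000.

Gita receives 1/6 of the estate.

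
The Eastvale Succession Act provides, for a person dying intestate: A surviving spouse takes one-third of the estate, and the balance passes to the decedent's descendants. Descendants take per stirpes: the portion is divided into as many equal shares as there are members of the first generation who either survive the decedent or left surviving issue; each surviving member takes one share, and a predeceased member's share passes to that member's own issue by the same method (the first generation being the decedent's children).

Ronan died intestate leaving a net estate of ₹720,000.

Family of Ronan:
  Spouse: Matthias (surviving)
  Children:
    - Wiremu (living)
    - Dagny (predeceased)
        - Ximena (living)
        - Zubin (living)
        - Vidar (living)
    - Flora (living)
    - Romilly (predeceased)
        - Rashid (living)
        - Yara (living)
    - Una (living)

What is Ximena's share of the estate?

Matthias takes one-third of ₹720,000 = ₹240,000. The remaining ₹480,000 passes to the descendants.
The descendants' portion (₹480,000) is divided into 5 shares of ₹96,000: Wiremu, Flora, and Una each take ₹96,000; Dagny's ₹96,000 share passes to Dagny's issue; Romilly's ₹96,000 share passes to Romilly's issue.
Dagny's share (₹96,000) is divided into 3 shares of ₹32,000: Ximena, Zubin, and Vidar each take ₹32,000.
Romilly's share (₹96,000) is divided into 2 shares of ₹48,000: Rashid and Yara each take ₹48,000.

Ximena receives ₹32,000.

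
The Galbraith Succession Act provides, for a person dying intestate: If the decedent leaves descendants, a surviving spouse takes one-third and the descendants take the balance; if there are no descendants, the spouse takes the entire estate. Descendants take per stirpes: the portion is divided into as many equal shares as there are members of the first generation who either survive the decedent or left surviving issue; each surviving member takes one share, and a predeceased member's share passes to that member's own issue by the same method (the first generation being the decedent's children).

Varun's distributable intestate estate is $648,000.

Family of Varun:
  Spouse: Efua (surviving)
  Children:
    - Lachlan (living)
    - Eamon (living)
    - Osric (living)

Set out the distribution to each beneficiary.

Efua: $216,000; Lachlan: $144,000; Eamon: $144,000; Osric: $144,000

Efua takes one-third of $648,000 = $216,000. The remaining $432,000 passes to the descendants.
The descendants' portion ($432,000) is divided into 3 shares of $144,000: Lachlan, Eamon, and Osric each take $144,000.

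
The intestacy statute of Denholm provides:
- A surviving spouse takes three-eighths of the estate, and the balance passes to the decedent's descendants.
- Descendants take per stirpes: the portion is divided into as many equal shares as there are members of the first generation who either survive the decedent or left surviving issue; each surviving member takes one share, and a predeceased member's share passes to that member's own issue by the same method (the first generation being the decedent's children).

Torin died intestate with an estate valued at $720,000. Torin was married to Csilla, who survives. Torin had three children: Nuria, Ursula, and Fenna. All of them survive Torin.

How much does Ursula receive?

Csilla takes three-eighths of $720,000 = $270,000. The remaining $450,000 passes to the descendants.
The descendants' portion ($450,000) is divided into 3 shares of $150,000: Nuria, Ursula, and Fenna each take $150,000.

Ursula receives $150,000.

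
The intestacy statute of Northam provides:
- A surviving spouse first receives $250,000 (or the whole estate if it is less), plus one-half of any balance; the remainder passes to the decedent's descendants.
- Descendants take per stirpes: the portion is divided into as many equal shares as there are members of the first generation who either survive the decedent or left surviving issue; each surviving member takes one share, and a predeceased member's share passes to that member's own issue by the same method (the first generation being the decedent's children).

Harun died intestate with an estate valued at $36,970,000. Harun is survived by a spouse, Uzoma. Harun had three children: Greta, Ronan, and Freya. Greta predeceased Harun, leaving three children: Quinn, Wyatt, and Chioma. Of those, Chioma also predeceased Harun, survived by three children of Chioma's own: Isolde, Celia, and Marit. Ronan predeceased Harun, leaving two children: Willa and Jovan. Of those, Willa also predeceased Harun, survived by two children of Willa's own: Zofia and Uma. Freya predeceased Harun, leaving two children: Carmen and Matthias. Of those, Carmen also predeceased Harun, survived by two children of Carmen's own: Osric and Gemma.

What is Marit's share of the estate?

Marit receives $680,000.

Uzoma first takes $250,000, leaving a balance of $36,720,000. Uzoma then takes one-half of the balance ($18,360,000), for a total of $18,610,000. The remaining $18,360,000 passes to the descendants.
The descendants' portion ($18,360,000) is divided into 3 shares of $6,120,000: Greta's $6,120,000 share passes to Greta's issue; Ronan's $6,120,000 share passes to Ronan's issue; Freya's $6,120,000 share passes to Freya's issue.
Greta's share ($6,120,000) is divided into 3 shares of $2,040,000: Quinn and Wyatt each take $2,040,000; Chioma's $2,040,000 share passes to Chioma's issue.
Chioma's share ($2,040,000) is divided into 3 shares of $680,000: Isolde, Celia, and Marit each take $680,000.
Ronan's share ($6,120,000) is divided into 2 shares of $3,060,000: Jovan takes $3,060,000; Willa's $3,060,000 share passes to Willa's issue.
Willa's share ($3,060,000) is divided into 2 shares of $1,530,000: Zofia and Uma each take $1,530,000.
Freya's share ($6,120,000) is divided into 2 shares of $3,060,000: Matthias takes $3,060,000; Carmen's $3,060,000 share passes to Carmen's issue.
Carmen's share ($3,060,000) is divided into 2 shares of $1,530,000: Osric and Gemma each take $1,530,000.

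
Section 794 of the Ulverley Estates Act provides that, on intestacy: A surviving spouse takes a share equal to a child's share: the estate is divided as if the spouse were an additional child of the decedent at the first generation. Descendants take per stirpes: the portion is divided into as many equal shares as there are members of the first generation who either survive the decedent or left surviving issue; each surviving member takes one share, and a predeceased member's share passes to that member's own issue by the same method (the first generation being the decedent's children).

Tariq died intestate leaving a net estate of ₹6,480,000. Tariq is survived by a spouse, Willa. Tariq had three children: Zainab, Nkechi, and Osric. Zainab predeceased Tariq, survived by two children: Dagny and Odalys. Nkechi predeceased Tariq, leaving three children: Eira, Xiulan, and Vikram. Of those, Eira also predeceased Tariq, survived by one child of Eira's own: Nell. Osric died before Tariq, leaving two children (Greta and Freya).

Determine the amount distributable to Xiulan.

Xiulan receives ₹540,000.

The spouse counts as an additional share at the children's level, so there are 4 primary shares of ₹1,620,000. Willa takes one such share (₹1,620,000).
The children's combined portion (₹4,860,000) is divided into 3 shares of ₹1,620,000: Zainab's ₹1,620,000 share passes to Zainab's issue; Nkechi's ₹1,620,000 share passes to Nkechi's issue; Osric's ₹1,620,000 share passes to Osric's issue.
Zainab's share (₹1,620,000) is divided into 2 shares of ₹810,000: Dagny and Odalys each take ₹810,000.
Nkechi's share (₹1,620,000) is divided into 3 shares of ₹540,000: Xiulan and Vikram each take ₹540,000; Eira's ₹540,000 share passes to Eira's issue.
Eira's share (₹540,000) passes entirely to Nell.
Osric's share (₹1,620,000) is divided into 2 shares of ₹810,000: Greta and Freya each take ₹810,000.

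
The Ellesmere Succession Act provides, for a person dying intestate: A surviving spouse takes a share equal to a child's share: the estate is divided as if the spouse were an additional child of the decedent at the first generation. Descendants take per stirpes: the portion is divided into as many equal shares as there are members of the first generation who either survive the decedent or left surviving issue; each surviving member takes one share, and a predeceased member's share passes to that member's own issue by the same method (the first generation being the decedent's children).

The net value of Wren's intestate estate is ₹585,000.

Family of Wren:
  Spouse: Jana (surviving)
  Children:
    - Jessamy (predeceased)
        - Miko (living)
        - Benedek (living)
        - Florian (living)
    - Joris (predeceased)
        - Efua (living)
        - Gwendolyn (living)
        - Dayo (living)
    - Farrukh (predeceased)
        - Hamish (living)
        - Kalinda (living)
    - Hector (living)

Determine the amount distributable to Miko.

Miko receives ₹39,000.

The spouse counts as an additional share at the children's level, so there are 5 primary shares of ₹117,000. Jana takes one such share (₹117,000).
The children's combined portion (₹468,000) is divided into 4 shares of ₹117,000: Hector takes ₹117,000; Jessamy's ₹117,000 share passes to Jessamy's issue; Joris's ₹117,000 share passes to Joris's issue; Farrukh's ₹117,000 share passes to Farrukh's issue.
Jessamy's share (₹117,000) is divided into 3 shares of ₹39,000: Miko, Benedek, and Florian each take ₹39,000.
Joris's share (₹117,000) is divided into 3 shares of ₹39,000: Efua, Gwendolyn, and Dayo each take ₹39,000.
Farrukh's share (₹117,000) is divided into 2 shares of ₹58,500: Hamish and Kalinda each take ₹58,500.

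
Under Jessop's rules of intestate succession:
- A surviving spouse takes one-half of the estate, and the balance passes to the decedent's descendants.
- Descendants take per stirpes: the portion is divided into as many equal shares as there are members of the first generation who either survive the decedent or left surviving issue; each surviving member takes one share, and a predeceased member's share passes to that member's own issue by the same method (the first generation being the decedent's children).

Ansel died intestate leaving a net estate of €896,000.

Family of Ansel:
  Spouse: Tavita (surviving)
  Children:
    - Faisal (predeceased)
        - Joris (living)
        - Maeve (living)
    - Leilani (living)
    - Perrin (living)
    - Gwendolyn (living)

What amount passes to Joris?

Tavita takes one-half of €896,000 = €448,000. The remaining €448,000 passes to the descendants.
The descendants' portion (€448,000) is divided into 4 shares of €112,000: Leilani, Perrin, and Gwendolyn each take €112,000; Faisal's €112,000 share passes to Faisal's issue.
Faisal's share (€112,000) is divided into 2 shares of €56,000: Joris and Maeve each take €56,000.

Joris receives €56,000.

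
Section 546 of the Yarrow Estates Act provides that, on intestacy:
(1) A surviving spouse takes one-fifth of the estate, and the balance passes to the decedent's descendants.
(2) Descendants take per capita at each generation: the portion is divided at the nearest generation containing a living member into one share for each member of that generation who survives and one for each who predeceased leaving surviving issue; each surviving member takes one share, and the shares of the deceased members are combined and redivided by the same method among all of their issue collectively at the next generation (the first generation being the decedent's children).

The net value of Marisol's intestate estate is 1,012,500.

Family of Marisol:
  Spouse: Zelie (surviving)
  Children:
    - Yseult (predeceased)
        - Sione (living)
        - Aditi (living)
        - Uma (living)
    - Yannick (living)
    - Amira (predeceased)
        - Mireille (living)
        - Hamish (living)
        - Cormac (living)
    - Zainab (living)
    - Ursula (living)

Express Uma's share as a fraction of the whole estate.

Zelie takes one-fifth of 1,012,500 = 202,500. The remaining 810,000 passes to the descendants.
The descendants' portion (810,000) is divided at the children's generation into 5 shares of 162,000. Yannick, Zainab, and Ursula each take 162,000. The 2 shares of the deceased (Yseult and Amira) are combined into a pool of 324,000.
That pool (324,000) is divided at the grandchildren's generation equally among Sione, Aditi, Uma, Mireille, Hamish, and Cormac: 54,000 each.

Uma receives 4/75 of the estate.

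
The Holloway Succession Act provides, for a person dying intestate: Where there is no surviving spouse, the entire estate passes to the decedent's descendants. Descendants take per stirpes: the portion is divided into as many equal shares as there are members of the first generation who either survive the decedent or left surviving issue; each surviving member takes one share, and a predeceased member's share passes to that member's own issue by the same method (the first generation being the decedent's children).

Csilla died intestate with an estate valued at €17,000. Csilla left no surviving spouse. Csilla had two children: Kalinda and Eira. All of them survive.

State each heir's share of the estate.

Kalinda: €8,500; Eira: €8,500

The entire €17,000 passes to the descendants.
That amount (€17,000) is divided into 2 shares of €8,500: Kalinda and Eira each take €8,500.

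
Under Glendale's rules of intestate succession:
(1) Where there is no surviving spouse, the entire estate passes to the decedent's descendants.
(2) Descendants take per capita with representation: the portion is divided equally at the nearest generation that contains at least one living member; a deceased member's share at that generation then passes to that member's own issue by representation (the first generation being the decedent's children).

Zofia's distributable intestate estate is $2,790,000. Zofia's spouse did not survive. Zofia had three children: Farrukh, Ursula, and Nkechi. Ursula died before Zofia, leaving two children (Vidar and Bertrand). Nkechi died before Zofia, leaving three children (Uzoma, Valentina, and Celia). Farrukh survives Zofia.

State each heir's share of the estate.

Farrukh: $930,000; Vidar: $465,000; Bertrand: $465,000; Uzoma: $310,000; Valentina: $310,000; Celia: $310,000

The entire $2,790,000 passes to the descendants.
That amount ($2,790,000) is divided into 3 shares of $930,000: Farrukh takes $930,000; Ursula's $930,000 share passes to Ursula's issue; Nkechi's $930,000 share passes to Nkechi's issue.
Ursula's share ($930,000) is divided into 2 shares of $465,000: Vidar and Bertrand each take $465,000.
Nkechi's share ($930,000) is divided into 3 shares of $310,000: Uzoma, Valentina, and Celia each take $310,000.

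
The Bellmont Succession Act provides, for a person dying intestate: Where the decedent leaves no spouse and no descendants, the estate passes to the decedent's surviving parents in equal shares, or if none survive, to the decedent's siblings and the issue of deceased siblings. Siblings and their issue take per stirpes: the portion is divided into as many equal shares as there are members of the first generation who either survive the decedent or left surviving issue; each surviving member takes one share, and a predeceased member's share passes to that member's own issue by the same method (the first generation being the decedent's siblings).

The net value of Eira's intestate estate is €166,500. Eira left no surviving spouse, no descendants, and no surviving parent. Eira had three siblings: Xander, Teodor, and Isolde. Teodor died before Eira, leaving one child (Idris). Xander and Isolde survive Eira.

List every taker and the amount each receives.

The entire €166,500 passes to the siblings and their issue.
That amount (€166,500) is divided into 3 shares of €55,500: Xander and Isolde each take €55,500; Teodor's €55,500 share passes to Teodor's issue.
Teodor's share (€55,500) passes entirely to Idris.

Xander: €55,500; Idris: €55,500; Isolde: €55,500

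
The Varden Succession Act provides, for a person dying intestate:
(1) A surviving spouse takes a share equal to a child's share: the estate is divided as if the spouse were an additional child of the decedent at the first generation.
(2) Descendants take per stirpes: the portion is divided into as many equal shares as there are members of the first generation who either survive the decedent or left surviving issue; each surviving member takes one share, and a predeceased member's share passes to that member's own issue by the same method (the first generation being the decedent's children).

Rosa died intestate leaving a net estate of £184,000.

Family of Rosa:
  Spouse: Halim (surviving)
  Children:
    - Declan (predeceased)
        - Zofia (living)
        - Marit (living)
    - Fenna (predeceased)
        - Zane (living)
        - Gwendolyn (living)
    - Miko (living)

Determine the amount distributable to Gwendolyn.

Gwendolyn receives £23,000.

The spouse counts as an additional share at the children's level, so there are 4 primary shares of £46,000. Halim takes one such share (£46,000).
The children's combined portion (£138,000) is divided into 3 shares of £46,000: Miko takes £46,000; Declan's £46,000 share passes to Declan's issue; Fenna's £46,000 share passes to Fenna's issue.
Declan's share (£46,000) is divided into 2 shares of £23,000: Zofia and Marit each take £23,000.
Fenna's share (£46,000) is divided into 2 shares of £23,000: Zane and Gwendolyn each take £23,000.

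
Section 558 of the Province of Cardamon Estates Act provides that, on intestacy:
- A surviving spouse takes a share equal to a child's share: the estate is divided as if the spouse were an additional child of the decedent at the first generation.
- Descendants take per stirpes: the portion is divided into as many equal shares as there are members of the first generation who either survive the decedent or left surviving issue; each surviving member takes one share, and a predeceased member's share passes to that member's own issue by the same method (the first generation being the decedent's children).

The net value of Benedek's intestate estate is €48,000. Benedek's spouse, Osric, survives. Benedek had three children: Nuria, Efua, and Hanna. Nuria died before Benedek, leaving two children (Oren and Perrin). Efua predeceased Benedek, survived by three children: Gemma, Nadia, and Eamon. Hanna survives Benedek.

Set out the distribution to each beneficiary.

The spouse counts as an additional share at the children's level, so there are 4 primary shares of €12,000. Osric takes one such share (€12,000).
The children's combined portion (€36,000) is divided into 3 shares of €12,000: Hanna takes €12,000; Nuria's €12,000 share passes to Nuria's issue; Efua's €12,000 share passes to Efua's issue.
Nuria's share (€12,000) is divided into 2 shares of €6,000: Oren and Perrin each take €6,000.
Efua's share (€12,000) is divided into 3 shares of €4,000: Gemma, Nadia, and Eamon each take €4,000.

Osric: €12,000; Oren: €6,000; Perrin: €6,000; Gemma: €4,000; Nadia: €4,000; Eamon: €4,000; Hanna: €12,000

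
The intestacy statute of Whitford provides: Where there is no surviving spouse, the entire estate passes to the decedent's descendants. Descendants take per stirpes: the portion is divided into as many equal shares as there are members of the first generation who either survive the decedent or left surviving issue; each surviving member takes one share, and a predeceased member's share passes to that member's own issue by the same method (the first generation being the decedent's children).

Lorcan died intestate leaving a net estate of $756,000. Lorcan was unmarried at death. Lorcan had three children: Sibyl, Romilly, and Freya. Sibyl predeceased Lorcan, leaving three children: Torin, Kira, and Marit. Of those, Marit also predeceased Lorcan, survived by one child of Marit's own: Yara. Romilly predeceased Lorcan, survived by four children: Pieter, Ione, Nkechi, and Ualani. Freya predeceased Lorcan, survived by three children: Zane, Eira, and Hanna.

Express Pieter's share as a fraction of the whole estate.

The entire $756,000 passes to the descendants.
That amount ($756,000) is divided into 3 shares of $252,000: Sibyl's $252,000 share passes to Sibyl's issue; Romilly's $252,000 share passes to Romilly's issue; Freya's $252,000 share passes to Freya's issue.
Sibyl's share ($252,000) is divided into 3 shares of $84,000: Torin and Kira each take $84,000; Marit's $84,000 share passes to Marit's issue.
Marit's share ($84,000) passes entirely to Yara.
Romilly's share ($252,000) is divided into 4 shares of $63,000: Pieter, Ione, Nkechi, and Ualani each take $63,000.
Freya's share ($252,000) is divided into 3 shares of $84,000: Zane, Eira, and Hanna each take $84,000.

Pieter receives 1/12 of the estate.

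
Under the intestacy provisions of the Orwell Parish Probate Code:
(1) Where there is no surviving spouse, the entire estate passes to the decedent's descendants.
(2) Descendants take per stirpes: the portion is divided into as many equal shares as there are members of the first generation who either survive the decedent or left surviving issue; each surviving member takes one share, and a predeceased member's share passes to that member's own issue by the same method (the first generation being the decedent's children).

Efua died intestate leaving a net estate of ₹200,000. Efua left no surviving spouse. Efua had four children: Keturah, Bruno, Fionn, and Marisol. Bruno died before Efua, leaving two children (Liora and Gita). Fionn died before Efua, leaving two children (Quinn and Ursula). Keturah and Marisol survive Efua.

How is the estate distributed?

The entire ₹200,000 passes to the descendants.
That amount (₹200,000) is divided into 4 shares of ₹50,000: Keturah and Marisol each take ₹50,000; Bruno's ₹50,000 share passes to Bruno's issue; Fionn's ₹50,000 share passes to Fionn's issue.
Bruno's share (₹50,000) is divided into 2 shares of ₹25,000: Liora and Gita each take ₹25,000.
Fionn's share (₹50,000) is divided into 2 shares of ₹25,000: Quinn and Ursula each take ₹25,000.

Keturah: ₹50,000; Liora: ₹25,000; Gita: ₹25,000; Quinn: ₹25,000; Ursula: ₹25,000; Marisol: ₹50,000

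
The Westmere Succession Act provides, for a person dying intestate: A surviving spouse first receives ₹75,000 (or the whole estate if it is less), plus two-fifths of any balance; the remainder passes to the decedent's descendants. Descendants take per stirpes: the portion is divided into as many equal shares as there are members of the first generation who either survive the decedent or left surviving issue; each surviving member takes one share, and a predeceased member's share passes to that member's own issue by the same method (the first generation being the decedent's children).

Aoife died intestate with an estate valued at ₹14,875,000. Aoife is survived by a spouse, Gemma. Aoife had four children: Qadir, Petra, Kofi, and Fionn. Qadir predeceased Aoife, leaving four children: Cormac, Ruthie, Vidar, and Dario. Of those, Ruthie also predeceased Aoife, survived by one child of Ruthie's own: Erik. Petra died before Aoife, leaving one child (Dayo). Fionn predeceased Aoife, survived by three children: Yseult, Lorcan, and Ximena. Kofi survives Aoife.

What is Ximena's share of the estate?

Ximena receives ₹740,000.

Gemma first takes ₹75,000, leaving a balance of ₹14,800,000. Gemma then takes two-fifths of the balance (₹5,920,000), for a total of ₹5,995,000. The remaining ₹8,880,000 passes to the descendants.
The descendants' portion (₹8,880,000) is divided into 4 shares of ₹2,220,000: Kofi takes ₹2,220,000; Qadir's ₹2,220,000 share passes to Qadir's issue; Petra's ₹2,220,000 share passes to Petra's issue; Fionn's ₹2,220,000 share passes to Fionn's issue.
Qadir's share (₹2,220,000) is divided into 4 shares of ₹555,000: Cormac, Vidar, and Dario each take ₹555,000; Ruthie's ₹555,000 share passes to Ruthie's issue.
Ruthie's share (₹555,000) passes entirely to Erik.
Petra's share (₹2,220,000) passes entirely to Dayo.
Fionn's share (₹2,220,000) is divided into 3 shares of ₹740,000: Yseult, Lorcan, and Ximena each take ₹740,000.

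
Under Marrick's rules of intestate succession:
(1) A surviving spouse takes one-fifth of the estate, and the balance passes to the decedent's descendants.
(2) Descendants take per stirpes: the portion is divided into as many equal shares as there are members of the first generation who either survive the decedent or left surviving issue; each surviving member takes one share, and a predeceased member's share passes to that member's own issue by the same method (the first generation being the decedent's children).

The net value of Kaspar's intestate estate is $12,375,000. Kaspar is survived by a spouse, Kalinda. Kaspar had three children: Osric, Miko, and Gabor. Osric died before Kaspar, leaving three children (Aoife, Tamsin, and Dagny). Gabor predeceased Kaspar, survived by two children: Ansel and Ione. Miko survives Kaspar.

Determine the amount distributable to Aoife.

Aoife receives $1,100,000.

Kalinda takes one-fifth of $12,375,000 = $2,475,000. The remaining $9,900,000 passes to the descendants.
The descendants' portion ($9,900,000) is divided into 3 shares of $3,300,000: Miko takes $3,300,000; Osric's $3,300,000 share passes to Osric's issue; Gabor's $3,300,000 share passes to Gabor's issue.
Osric's share ($3,300,000) is divided into 3 shares of $1,100,000: Aoife, Tamsin, and Dagny each take $1,100,000.
Gabor's share ($3,300,000) is divided into 2 shares of $1,650,000: Ansel and Ione each take $1,650,000.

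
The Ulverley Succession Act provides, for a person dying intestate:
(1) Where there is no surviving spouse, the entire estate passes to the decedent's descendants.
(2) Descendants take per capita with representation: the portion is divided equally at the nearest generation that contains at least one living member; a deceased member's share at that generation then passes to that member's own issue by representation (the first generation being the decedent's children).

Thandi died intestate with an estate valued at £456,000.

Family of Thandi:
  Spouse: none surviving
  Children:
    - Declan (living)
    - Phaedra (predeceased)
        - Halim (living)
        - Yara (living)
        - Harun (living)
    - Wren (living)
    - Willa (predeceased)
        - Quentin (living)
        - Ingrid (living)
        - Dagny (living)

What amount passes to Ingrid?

The entire £456,000 passes to the descendants.
That amount (£456,000) is divided into 4 shares of £114,000: Declan and Wren each take £114,000; Phaedra's £114,000 share passes to Phaedra's issue; Willa's £114,000 share passes to Willa's issue.
Phaedra's share (£114,000) is divided into 3 shares of £38,000: Halim, Yara, and Harun each take £38,000.
Willa's share (£114,000) is divided into 3 shares of £38,000: Quentin, Ingrid, and Dagny each take £38,000.

Ingrid receives £38,000.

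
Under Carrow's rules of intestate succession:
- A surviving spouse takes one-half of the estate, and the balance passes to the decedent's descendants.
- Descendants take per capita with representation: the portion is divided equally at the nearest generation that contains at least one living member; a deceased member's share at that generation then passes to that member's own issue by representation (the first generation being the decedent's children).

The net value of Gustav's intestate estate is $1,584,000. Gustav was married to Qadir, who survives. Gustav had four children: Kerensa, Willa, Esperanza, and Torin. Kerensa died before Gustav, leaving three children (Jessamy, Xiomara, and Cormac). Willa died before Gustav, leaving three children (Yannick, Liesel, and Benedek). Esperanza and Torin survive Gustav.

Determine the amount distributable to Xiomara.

Qadir takes one-half of $1,584,000 = $792,000. The remaining $792,000 passes to the descendants.
The descendants' portion ($792,000) is divided into 4 shares of $198,000: Esperanza and Torin each take $198,000; Kerensa's $198,000 share passes to Kerensa's issue; Willa's $198,000 share passes to Willa's issue.
Kerensa's share ($198,000) is divided into 3 shares of $66,000: Jessamy, Xiomara, and Cormac each take $66,000.
Willa's share ($198,000) is divided into 3 shares of $66,000: Yannick, Liesel, and Benedek each take $66,000.

Xiomara receives $66,000.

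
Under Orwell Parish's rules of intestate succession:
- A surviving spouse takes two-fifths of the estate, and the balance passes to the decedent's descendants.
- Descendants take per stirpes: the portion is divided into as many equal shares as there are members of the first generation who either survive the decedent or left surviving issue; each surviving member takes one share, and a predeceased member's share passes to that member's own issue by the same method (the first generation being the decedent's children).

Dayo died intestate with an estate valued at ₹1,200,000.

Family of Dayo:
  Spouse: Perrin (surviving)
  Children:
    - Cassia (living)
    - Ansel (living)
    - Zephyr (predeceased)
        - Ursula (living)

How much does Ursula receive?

Perrin takes two-fifths of ₹1,200,000 = ₹480,000. The remaining ₹720,000 passes to the descendants.
The descendants' portion (₹720,000) is divided into 3 shares of ₹240,000: Cassia and Ansel each take ₹240,000; Zephyr's ₹240,000 share passes to Zephyr's issue.
Zephyr's share (₹240,000) passes entirely to Ursula.

Ursula receives ₹240,000.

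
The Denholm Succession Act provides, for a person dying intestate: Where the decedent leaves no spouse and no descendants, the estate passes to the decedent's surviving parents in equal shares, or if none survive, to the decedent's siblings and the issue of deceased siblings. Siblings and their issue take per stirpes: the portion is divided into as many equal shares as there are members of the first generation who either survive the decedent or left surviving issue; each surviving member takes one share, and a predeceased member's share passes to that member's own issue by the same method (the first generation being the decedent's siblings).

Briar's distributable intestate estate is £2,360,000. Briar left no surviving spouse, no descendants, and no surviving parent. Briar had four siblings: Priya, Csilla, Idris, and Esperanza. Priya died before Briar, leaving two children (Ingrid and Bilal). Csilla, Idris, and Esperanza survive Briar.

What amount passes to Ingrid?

The entire £2,360,000 passes to the siblings and their issue.
That amount (£2,360,000) is divided into 4 shares of £590,000: Csilla, Idris, and Esperanza each take £590,000; Priya's £590,000 share passes to Priya's issue.
Priya's share (£590,000) is divided into 2 shares of £295,000: Ingrid and Bilal each take £295,000.

Ingrid receives £295,000.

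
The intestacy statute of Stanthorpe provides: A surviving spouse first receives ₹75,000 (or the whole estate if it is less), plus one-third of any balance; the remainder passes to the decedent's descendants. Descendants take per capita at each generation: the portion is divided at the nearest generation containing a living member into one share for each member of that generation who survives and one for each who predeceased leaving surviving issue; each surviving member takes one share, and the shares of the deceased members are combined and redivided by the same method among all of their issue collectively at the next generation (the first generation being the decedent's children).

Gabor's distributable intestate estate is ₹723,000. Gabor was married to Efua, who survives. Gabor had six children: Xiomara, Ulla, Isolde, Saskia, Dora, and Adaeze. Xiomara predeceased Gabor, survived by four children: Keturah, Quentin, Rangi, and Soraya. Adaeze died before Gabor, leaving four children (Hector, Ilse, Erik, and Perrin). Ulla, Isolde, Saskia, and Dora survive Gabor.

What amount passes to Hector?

Hector receives ₹18,000.

Efua first takes ₹75,000, leaving a balance of ₹648,000. Efua then takes one-third of the balance (₹216,000), for a total of ₹291,000. The remaining ₹432,000 passes to the descendants.
The descendants' portion (₹432,000) is divided at the children's generation into 6 shares of ₹72,000. Ulla, Isolde, Saskia, and Dora each take ₹72,000. The 2 shares of the deceased (Xiomara and Adaeze) are combined into a pool of ₹144,000.
That pool (₹144,000) is divided at the grandchildren's generation equally among Keturah, Quentin, Rangi, Soraya, Hector, Ilse, Erik, and Perrin: ₹18,000 each.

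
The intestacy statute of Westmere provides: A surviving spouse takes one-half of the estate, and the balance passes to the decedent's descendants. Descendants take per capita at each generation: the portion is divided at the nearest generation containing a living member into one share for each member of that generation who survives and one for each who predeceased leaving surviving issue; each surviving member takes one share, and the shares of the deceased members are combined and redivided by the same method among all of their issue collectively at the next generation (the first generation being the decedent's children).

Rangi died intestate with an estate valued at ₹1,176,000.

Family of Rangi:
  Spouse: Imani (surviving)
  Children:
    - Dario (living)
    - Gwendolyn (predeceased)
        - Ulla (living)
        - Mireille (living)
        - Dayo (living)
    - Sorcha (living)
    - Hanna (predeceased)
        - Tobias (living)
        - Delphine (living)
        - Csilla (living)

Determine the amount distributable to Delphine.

Delphine receives ₹49,000.

Imani takes one-half of ₹1,176,000 = ₹588,000. The remaining ₹588,000 passes to the descendants.
The descendants' portion (₹588,000) is divided at the children's generation into 4 shares of ₹147,000. Dario and Sorcha each take ₹147,000. The 2 shares of the deceased (Gwendolyn and Hanna) are combined into a pool of ₹294,000.
That pool (₹294,000) is divided at the grandchildren's generation equally among Ulla, Mireille, Dayo, Tobias, Delphine, and Csilla: ₹49,000 each.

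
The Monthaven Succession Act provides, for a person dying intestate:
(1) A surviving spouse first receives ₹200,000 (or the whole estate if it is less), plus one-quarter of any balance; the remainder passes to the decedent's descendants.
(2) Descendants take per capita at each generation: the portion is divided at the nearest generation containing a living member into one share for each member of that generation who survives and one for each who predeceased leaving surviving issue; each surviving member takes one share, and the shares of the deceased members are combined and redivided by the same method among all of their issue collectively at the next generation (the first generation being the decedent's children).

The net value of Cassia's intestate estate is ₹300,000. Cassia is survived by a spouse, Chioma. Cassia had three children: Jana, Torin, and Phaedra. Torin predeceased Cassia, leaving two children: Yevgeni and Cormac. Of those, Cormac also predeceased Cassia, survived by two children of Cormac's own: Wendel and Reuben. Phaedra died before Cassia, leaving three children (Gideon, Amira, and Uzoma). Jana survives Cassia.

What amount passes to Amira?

Amira receives ₹10,000.

Chioma first takes ₹200,000, leaving a balance of ₹100,000. Chioma then takes one-quarter of the balance (₹25,000), for a total of ₹225,000. The remaining ₹75,000 passes to the descendants.
The descendants' portion (₹75,000) is divided at the children's generation into 3 shares of ₹25,000. Jana takes ₹25,000. The 2 shares of the deceased (Torin and Phaedra) are combined into a pool of ₹50,000.
That pool (₹50,000) is divided at the grandchildren's generation into 5 shares of ₹10,000. Yevgeni, Gideon, Amira, and Uzoma each take ₹10,000. The remaining share for the deceased Cormac (₹10,000) is carried to the next generation.
That pool (₹10,000) is divided at the great-grandchildren's generation equally among Wendel and Reuben: ₹5,000 each.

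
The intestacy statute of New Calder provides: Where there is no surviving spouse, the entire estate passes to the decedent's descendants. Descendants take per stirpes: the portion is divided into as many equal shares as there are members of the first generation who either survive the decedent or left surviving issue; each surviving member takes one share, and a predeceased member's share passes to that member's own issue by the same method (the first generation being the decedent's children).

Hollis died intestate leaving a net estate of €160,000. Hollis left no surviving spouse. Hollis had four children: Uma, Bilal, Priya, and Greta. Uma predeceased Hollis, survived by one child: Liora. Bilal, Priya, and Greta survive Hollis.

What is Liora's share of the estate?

The entire €160,000 passes to the descendants.
That amount (€160,000) is divided into 4 shares of €40,000: Bilal, Priya, and Greta each take €40,000; Uma's €40,000 share passes to Uma's issue.
Uma's share (€40,000) passes entirely to Liora.

Liora receives €40,000.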